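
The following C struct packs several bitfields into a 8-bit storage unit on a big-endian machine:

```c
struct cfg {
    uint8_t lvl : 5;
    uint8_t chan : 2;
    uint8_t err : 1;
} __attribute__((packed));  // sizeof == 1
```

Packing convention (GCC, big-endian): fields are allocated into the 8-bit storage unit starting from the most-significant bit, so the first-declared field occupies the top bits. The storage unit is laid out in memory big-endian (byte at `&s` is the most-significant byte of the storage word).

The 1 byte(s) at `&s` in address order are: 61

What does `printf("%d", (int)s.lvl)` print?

12

[0]=0x61 (big-endian) → word 0x61
lvl [3+:5] = (word>>3) & 0x1f = 12  ←
chan [1+:2] = (word>>1) & 0x3 = 0
err [0+:1] = (word>>0) & 0x1 = 1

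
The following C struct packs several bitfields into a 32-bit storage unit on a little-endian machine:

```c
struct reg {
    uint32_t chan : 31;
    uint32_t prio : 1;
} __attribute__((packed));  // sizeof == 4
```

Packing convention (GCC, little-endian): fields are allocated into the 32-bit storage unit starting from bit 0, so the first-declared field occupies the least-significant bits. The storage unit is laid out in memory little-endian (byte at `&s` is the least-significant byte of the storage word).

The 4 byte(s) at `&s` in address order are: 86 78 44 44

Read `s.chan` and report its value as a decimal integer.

[0]=0x86 [1]=0x78 [2]=0x44 [3]=0x44 (little-endian) → word 0x44447886
chan [0+:31] = (word>>0) & 0x7fffffff = 1145337990  ←
prio [31+:1] = (word>>31) & 0x1 = 0

1145337990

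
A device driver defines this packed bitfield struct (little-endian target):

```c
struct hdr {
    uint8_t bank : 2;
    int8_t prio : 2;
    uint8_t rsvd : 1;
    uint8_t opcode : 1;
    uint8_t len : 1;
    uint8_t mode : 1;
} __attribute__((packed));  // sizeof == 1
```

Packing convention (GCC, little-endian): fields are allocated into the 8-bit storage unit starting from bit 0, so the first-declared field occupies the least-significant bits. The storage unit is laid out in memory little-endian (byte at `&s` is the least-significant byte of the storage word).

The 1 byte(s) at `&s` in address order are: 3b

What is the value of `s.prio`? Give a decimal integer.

-2

[0]=0x3b (little-endian) → word 0x3b
bank:2 @ bit 0 → (0x3b>>0)&0x3 = 0x3
prio:2 @ bit 2 → (0x3b>>2)&0x3 = 0x2  ←
rsvd:1 @ bit 4 → (0x3b>>4)&0x1 = 0x1
opcode:1 @ bit 5 → (0x3b>>5)&0x1 = 0x1
len:1 @ bit 6 → (0x3b>>6)&0x1 = 0x0
mode:1 @ bit 7 → (0x3b>>7)&0x1 = 0x0
prio signed 2b, MSB=1: 2 - 4 = -2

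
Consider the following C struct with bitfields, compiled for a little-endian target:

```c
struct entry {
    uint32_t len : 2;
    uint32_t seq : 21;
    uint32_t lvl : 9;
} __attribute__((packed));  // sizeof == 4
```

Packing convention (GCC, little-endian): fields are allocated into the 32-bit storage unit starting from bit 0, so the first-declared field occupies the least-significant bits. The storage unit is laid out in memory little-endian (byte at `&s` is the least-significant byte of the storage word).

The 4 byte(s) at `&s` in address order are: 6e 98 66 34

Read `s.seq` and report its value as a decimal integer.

[0]=0x6e [1]=0x98 [2]=0x66 [3]=0x34 (little-endian) → word 0x3466986e
len:2 @ bit 0 → (0x3466986e>>0)&0x3 = 0x2
seq:21 @ bit 2 → (0x3466986e>>2)&0x1fffff = 0x19a61b  ←
lvl:9 @ bit 23 → (0x3466986e>>23)&0x1ff = 0x68

1680923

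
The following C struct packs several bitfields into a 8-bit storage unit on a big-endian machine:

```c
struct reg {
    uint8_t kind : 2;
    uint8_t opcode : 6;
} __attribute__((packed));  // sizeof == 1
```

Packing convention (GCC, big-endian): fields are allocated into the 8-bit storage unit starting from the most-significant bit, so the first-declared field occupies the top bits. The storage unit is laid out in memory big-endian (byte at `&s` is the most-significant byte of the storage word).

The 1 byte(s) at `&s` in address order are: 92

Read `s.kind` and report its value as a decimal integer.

2

[0]=0x92 (big-endian) → word 0x92
kind:2 @ bit 6 → (0x92>>6)&0x3 = 0x2  ←
opcode:6 @ bit 0 → (0x92>>0)&0x3f = 0x12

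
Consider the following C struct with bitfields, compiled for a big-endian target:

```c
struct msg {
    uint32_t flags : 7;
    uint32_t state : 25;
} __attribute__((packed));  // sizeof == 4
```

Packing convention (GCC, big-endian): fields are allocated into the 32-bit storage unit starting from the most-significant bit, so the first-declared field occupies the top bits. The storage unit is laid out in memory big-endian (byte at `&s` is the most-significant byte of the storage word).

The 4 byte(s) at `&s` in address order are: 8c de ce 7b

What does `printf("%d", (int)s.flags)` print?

[0]=0x8c [1]=0xde [2]=0xce [3]=0x7b (big-endian) → word 0x8cdece7b
flags:7 @ bit 25 → (0x8cdece7b>>25)&0x7f = 0x46  ←
state:25 @ bit 0 → (0x8cdece7b>>0)&0x1ffffff = 0xdece7b

70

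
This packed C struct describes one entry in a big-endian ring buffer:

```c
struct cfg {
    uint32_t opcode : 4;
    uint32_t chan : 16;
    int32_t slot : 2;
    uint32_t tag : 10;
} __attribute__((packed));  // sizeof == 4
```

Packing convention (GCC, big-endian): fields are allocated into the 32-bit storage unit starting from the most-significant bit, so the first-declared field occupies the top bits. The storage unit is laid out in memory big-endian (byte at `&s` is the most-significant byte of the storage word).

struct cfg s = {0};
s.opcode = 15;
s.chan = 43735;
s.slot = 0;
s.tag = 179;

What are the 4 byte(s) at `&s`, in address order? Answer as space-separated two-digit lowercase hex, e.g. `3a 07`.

fa ad 70 b3

opcode (4b) val=15 bits=0xf at bit 28: 0xf0000000
chan (16b) val=43735 bits=0xaad7 at bit 12: 0xfaad7000
slot (2b) val=0 bits=0x0 at bit 10: 0xfaad7000
tag (10b) val=179 bits=0xb3 at bit 0: 0xfaad70b3
word = 0xfaad70b3 → big-endian bytes:
  [0]=0xfa  [1]=0xad  [2]=0x70  [3]=0xb3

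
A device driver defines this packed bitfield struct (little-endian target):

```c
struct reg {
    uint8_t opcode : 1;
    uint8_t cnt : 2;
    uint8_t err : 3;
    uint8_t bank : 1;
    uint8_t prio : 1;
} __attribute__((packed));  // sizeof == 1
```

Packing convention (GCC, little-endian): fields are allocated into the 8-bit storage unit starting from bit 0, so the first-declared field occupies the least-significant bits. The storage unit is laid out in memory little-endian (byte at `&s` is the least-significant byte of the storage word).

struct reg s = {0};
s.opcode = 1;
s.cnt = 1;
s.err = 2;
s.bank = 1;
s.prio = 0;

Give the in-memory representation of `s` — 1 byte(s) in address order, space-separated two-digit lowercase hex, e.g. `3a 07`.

opcode:1 = 1 → 0x1 << 0 → word 0x01
cnt:2 = 1 → 0x1 << 1 → word 0x03
err:3 = 2 → 0x2 << 3 → word 0x13
bank:1 = 1 → 0x1 << 6 → word 0x53
prio:1 = 0 → 0x0 << 7 → word 0x53
word = 0x53 → little-endian bytes:
  [0]=0x53

53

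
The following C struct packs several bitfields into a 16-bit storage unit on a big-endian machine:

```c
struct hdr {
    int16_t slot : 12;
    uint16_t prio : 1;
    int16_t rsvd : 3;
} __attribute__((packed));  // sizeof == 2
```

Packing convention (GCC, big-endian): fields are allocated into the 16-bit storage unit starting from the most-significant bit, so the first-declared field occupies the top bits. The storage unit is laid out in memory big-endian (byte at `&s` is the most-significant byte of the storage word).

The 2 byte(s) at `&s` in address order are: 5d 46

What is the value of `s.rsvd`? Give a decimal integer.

[0]=0x5d [1]=0x46 (big-endian) → word 0x5d46
slot [4+:12] = (word>>4) & 0xfff = 1492
prio [3+:1] = (word>>3) & 0x1 = 0
rsvd [0+:3] = (word>>0) & 0x7 = 6  ←
rsvd signed 3b, MSB=1: 6 - 8 = -2

-2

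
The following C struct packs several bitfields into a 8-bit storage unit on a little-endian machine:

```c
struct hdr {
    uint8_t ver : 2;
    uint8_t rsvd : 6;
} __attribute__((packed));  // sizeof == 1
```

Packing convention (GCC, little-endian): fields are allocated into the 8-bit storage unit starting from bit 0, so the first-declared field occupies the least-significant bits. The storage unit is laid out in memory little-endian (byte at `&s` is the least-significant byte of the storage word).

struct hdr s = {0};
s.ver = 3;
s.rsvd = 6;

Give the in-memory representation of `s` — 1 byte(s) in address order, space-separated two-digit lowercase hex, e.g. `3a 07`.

1b

[0+:2] ver=3 & 0x3 = 0x3; word=0x03
[2+:6] rsvd=6 & 0x3f = 0x6; word=0x1b
word = 0x1b → little-endian bytes:
  [0]=0x1b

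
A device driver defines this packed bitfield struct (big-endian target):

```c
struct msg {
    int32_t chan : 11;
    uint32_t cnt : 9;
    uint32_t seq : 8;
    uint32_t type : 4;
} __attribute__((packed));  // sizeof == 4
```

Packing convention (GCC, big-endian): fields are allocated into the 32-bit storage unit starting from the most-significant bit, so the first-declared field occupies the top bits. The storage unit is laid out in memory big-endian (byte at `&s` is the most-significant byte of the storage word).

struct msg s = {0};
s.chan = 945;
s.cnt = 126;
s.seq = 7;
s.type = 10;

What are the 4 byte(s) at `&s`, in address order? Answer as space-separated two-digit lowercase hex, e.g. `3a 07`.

chan (11b) val=945 bits=0x3b1 at bit 21: 0x76200000
cnt (9b) val=126 bits=0x7e at bit 12: 0x7627e000
seq (8b) val=7 bits=0x7 at bit 4: 0x7627e070
type (4b) val=10 bits=0xa at bit 0: 0x7627e07a
word = 0x7627e07a → big-endian bytes:
  [0]=0x76  [1]=0x27  [2]=0xe0  [3]=0x7a

76 27 e0 7a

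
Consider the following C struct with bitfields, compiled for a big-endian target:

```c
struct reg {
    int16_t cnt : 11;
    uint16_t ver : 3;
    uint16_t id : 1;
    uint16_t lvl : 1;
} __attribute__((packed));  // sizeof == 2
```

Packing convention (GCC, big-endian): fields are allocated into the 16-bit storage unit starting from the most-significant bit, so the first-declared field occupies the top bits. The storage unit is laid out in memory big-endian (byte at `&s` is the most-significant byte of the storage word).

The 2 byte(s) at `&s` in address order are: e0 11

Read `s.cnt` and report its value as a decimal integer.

-256

[0]=0xe0 [1]=0x11 (big-endian) → word 0xe011
cnt [5+:11] = (word>>5) & 0x7ff = 1792  ←
ver [2+:3] = (word>>2) & 0x7 = 4
id [1+:1] = (word>>1) & 0x1 = 0
lvl [0+:1] = (word>>0) & 0x1 = 1
cnt signed 11b, MSB=1: 1792 - 2048 = -256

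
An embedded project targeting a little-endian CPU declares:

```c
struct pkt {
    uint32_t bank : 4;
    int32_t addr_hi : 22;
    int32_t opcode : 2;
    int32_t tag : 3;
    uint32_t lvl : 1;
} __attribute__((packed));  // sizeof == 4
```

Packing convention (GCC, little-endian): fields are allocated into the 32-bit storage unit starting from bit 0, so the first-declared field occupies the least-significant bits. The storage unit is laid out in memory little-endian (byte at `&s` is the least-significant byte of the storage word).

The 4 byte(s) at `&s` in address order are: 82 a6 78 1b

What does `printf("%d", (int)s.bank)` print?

[0]=0x82 [1]=0xa6 [2]=0x78 [3]=0x1b (little-endian) → word 0x1b78a682
bank:4 @ bit 0 → (0x1b78a682>>0)&0xf = 0x2  ←
addr_hi:22 @ bit 4 → (0x1b78a682>>4)&0x3fffff = 0x378a68
opcode:2 @ bit 26 → (0x1b78a682>>26)&0x3 = 0x2
tag:3 @ bit 28 → (0x1b78a682>>28)&0x7 = 0x1
lvl:1 @ bit 31 → (0x1b78a682>>31)&0x1 = 0x0

2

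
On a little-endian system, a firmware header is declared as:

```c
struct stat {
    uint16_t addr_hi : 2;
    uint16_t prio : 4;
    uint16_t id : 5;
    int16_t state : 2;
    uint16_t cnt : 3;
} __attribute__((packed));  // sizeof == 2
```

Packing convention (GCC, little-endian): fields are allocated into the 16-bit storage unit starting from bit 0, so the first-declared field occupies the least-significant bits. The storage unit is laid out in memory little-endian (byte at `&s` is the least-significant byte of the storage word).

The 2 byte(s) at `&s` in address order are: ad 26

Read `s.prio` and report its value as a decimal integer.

11

[0]=0xad [1]=0x26 (little-endian) → word 0x26ad
addr_hi:2 @ bit 0 → (0x26ad>>0)&0x3 = 0x1
prio:4 @ bit 2 → (0x26ad>>2)&0xf = 0xb  ←
id:5 @ bit 6 → (0x26ad>>6)&0x1f = 0x1a
state:2 @ bit 11 → (0x26ad>>11)&0x3 = 0x0
cnt:3 @ bit 13 → (0x26ad>>13)&0x7 = 0x1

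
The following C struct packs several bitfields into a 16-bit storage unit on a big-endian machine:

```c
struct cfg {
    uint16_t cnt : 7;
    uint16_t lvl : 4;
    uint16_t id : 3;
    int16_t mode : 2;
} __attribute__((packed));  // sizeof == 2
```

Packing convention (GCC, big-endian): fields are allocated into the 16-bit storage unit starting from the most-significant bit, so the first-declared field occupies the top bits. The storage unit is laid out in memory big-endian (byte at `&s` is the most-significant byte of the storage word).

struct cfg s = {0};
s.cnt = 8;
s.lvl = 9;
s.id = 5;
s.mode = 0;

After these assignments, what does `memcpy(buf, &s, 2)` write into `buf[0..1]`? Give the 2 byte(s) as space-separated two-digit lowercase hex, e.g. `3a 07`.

cnt:7 = 8 → 0x8 << 9 → word 0x1000
lvl:4 = 9 → 0x9 << 5 → word 0x1120
id:3 = 5 → 0x5 << 2 → word 0x1134
mode:2 = 0 → 0x0 << 0 → word 0x1134
word = 0x1134 → big-endian bytes:
  [0]=0x11  [1]=0x34

11 34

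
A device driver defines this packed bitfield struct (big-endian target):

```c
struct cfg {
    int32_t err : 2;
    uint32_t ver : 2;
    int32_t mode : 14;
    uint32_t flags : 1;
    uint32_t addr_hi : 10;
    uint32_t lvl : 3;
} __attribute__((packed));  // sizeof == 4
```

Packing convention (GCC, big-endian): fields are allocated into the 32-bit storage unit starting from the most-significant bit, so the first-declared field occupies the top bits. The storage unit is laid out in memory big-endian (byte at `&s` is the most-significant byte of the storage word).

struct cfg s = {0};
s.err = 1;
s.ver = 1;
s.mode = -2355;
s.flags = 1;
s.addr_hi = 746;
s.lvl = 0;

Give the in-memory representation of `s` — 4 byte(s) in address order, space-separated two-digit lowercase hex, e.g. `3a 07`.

[30+:2] err=1 & 0x3 = 0x1; word=0x40000000
[28+:2] ver=1 & 0x3 = 0x1; word=0x50000000
[14+:14] mode=-2355 & 0x3fff = 0x36cd; word=0x5db34000
[13+:1] flags=1 & 0x1 = 0x1; word=0x5db36000
[3+:10] addr_hi=746 & 0x3ff = 0x2ea; word=0x5db37750
[0+:3] lvl=0 & 0x7 = 0x0; word=0x5db37750
word = 0x5db37750 → big-endian bytes:
  [0]=0x5d  [1]=0xb3  [2]=0x77  [3]=0x50

5d b3 77 50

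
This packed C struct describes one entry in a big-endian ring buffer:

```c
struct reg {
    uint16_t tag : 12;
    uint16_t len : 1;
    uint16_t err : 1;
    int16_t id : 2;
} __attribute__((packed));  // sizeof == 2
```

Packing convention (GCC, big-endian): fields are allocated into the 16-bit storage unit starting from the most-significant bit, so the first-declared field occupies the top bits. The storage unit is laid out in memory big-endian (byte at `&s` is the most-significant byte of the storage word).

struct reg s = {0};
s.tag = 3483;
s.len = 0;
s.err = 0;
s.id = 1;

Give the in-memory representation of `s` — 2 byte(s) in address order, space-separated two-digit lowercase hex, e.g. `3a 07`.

tag:12 = 3483 → 0xd9b << 4 → word 0xd9b0
len:1 = 0 → 0x0 << 3 → word 0xd9b0
err:1 = 0 → 0x0 << 2 → word 0xd9b0
id:2 = 1 → 0x1 << 0 → word 0xd9b1
word = 0xd9b1 → big-endian bytes:
  [0]=0xd9  [1]=0xb1

d9 b1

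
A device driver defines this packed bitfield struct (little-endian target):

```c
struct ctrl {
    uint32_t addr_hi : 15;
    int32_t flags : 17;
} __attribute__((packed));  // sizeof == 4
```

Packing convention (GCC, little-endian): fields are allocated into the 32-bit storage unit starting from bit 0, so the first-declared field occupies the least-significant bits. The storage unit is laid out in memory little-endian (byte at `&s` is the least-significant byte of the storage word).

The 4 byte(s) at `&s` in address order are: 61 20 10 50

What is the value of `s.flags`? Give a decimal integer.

40992

[0]=0x61 [1]=0x20 [2]=0x10 [3]=0x50 (little-endian) → word 0x50102061
addr_hi:15 @ bit 0 → (0x50102061>>0)&0x7fff = 0x2061
flags:17 @ bit 15 → (0x50102061>>15)&0x1ffff = 0xa020  ←
flags signed 17b, MSB=0: value = 40992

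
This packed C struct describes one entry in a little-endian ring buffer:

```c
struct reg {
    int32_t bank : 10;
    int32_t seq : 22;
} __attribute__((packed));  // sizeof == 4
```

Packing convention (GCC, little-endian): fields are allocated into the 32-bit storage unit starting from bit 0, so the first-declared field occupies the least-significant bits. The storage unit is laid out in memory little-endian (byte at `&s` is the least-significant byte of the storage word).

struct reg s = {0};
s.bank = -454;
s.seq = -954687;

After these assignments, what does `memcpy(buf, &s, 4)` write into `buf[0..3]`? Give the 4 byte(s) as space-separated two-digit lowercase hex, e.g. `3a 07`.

3a 06 bb c5

bank:10 = -454 → 0x23a << 0 → word 0x0000023a
seq:22 = -954687 → 0x316ec1 << 10 → word 0xc5bb063a
word = 0xc5bb063a → little-endian bytes:
  [0]=0x3a  [1]=0x06  [2]=0xbb  [3]=0xc5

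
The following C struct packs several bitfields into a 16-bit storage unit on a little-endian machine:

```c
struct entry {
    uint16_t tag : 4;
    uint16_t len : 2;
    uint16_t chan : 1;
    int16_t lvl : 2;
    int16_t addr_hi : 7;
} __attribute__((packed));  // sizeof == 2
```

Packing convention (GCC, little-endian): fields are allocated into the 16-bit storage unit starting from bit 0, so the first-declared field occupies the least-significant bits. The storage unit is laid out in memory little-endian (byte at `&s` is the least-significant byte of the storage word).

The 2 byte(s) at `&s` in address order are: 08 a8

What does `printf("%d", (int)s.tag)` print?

[0]=0x08 [1]=0xa8 (little-endian) → word 0xa808
tag:4 @ bit 0 → (0xa808>>0)&0xf = 0x8  ←
len:2 @ bit 4 → (0xa808>>4)&0x3 = 0x0
chan:1 @ bit 6 → (0xa808>>6)&0x1 = 0x0
lvl:2 @ bit 7 → (0xa808>>7)&0x3 = 0x0
addr_hi:7 @ bit 9 → (0xa808>>9)&0x7f = 0x54

8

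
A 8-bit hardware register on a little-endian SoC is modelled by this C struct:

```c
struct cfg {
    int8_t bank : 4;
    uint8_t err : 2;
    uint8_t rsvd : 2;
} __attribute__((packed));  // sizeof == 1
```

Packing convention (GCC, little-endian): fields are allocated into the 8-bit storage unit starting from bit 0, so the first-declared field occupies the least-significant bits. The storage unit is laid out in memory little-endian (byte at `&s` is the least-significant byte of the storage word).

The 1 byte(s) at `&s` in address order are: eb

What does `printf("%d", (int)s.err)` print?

2

[0]=0xeb (little-endian) → word 0xeb
bank [0+:4] = (word>>0) & 0xf = 11
err [4+:2] = (word>>4) & 0x3 = 2  ←
rsvd [6+:2] = (word>>6) & 0x3 = 3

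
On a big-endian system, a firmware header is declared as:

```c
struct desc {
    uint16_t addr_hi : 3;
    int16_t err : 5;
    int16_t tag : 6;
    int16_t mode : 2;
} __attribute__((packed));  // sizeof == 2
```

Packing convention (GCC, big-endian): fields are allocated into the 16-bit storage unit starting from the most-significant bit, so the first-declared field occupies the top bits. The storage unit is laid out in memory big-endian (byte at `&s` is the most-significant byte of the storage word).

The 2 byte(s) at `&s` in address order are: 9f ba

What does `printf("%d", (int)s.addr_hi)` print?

4

[0]=0x9f [1]=0xba (big-endian) → word 0x9fba
addr_hi:3 @ bit 13 → (0x9fba>>13)&0x7 = 0x4  ←
err:5 @ bit 8 → (0x9fba>>8)&0x1f = 0x1f
tag:6 @ bit 2 → (0x9fba>>2)&0x3f = 0x2e
mode:2 @ bit 0 → (0x9fba>>0)&0x3 = 0x2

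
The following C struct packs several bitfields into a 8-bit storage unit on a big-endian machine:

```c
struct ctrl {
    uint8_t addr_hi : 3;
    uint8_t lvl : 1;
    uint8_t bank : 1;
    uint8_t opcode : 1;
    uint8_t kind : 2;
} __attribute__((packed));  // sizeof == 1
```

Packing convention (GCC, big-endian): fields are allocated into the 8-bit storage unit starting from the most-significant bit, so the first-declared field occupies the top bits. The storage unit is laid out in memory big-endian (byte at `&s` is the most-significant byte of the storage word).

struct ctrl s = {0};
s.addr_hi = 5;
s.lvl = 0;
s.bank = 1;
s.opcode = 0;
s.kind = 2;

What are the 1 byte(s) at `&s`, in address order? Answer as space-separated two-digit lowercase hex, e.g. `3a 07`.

aa

addr_hi (3b) val=5 bits=0x5 at bit 5: 0xa0
lvl (1b) val=0 bits=0x0 at bit 4: 0xa0
bank (1b) val=1 bits=0x1 at bit 3: 0xa8
opcode (1b) val=0 bits=0x0 at bit 2: 0xa8
kind (2b) val=2 bits=0x2 at bit 0: 0xaa
word = 0xaa → big-endian bytes:
  [0]=0xaa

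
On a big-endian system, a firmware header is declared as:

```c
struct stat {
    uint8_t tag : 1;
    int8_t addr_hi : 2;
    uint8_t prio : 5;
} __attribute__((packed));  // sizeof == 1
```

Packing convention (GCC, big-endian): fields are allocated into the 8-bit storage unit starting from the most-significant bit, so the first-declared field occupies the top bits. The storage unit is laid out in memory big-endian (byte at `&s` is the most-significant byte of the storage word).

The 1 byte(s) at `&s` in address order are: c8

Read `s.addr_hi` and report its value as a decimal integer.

-2

[0]=0xc8 (big-endian) → word 0xc8
tag:1 @ bit 7 → (0xc8>>7)&0x1 = 0x1
addr_hi:2 @ bit 5 → (0xc8>>5)&0x3 = 0x2  ←
prio:5 @ bit 0 → (0xc8>>0)&0x1f = 0x8
addr_hi signed 2b, MSB=1: 2 - 4 = -2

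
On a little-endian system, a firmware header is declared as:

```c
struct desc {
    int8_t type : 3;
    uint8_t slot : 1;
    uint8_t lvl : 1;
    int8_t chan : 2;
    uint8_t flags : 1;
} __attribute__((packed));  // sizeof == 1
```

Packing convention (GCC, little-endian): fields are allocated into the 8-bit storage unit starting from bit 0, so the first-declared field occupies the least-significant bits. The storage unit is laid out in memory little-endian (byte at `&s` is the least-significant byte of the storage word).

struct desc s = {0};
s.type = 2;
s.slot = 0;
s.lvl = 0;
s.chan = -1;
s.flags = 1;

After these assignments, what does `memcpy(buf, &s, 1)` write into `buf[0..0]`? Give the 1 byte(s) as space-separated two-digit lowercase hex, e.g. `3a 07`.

type (3b) val=2 bits=0x2 at bit 0: 0x02
slot (1b) val=0 bits=0x0 at bit 3: 0x02
lvl (1b) val=0 bits=0x0 at bit 4: 0x02
chan (2b) val=-1 bits=0x3 at bit 5: 0x62
flags (1b) val=1 bits=0x1 at bit 7: 0xe2
word = 0xe2 → little-endian bytes:
  [0]=0xe2

e2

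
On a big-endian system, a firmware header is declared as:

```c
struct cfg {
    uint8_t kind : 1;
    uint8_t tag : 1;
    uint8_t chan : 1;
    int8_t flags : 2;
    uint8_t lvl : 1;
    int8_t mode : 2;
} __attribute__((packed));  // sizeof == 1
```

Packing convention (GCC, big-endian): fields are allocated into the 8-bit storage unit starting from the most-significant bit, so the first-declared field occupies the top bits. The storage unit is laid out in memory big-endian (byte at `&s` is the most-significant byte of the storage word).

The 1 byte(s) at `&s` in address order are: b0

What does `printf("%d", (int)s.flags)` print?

-2

[0]=0xb0 (big-endian) → word 0xb0
kind:1 @ bit 7 → (0xb0>>7)&0x1 = 0x1
tag:1 @ bit 6 → (0xb0>>6)&0x1 = 0x0
chan:1 @ bit 5 → (0xb0>>5)&0x1 = 0x1
flags:2 @ bit 3 → (0xb0>>3)&0x3 = 0x2  ←
lvl:1 @ bit 2 → (0xb0>>2)&0x1 = 0x0
mode:2 @ bit 0 → (0xb0>>0)&0x3 = 0x0
flags signed 2b, MSB=1: 2 - 4 = -2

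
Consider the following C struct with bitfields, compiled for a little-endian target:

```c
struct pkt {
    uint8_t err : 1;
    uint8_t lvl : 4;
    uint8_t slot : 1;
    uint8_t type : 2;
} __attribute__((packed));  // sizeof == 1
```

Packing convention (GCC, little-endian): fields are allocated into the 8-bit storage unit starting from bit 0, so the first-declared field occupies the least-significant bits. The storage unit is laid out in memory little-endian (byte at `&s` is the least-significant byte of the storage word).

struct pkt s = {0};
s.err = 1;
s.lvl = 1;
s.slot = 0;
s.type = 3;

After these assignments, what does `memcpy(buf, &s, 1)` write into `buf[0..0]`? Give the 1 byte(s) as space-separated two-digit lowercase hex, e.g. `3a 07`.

c3

[0+:1] err=1 & 0x1 = 0x1; word=0x01
[1+:4] lvl=1 & 0xf = 0x1; word=0x03
[5+:1] slot=0 & 0x1 = 0x0; word=0x03
[6+:2] type=3 & 0x3 = 0x3; word=0xc3
word = 0xc3 → little-endian bytes:
  [0]=0xc3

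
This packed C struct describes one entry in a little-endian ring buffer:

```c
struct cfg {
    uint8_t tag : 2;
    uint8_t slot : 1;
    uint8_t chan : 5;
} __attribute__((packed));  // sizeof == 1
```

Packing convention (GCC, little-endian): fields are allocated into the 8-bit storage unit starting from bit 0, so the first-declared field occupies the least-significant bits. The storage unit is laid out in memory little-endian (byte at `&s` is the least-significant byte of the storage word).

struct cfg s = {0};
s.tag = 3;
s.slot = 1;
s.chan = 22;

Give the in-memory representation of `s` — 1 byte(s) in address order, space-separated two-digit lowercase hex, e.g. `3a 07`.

tag:2 = 3 → 0x3 << 0 → word 0x03
slot:1 = 1 → 0x1 << 2 → word 0x07
chan:5 = 22 → 0x16 << 3 → word 0xb7
word = 0xb7 → little-endian bytes:
  [0]=0xb7

b7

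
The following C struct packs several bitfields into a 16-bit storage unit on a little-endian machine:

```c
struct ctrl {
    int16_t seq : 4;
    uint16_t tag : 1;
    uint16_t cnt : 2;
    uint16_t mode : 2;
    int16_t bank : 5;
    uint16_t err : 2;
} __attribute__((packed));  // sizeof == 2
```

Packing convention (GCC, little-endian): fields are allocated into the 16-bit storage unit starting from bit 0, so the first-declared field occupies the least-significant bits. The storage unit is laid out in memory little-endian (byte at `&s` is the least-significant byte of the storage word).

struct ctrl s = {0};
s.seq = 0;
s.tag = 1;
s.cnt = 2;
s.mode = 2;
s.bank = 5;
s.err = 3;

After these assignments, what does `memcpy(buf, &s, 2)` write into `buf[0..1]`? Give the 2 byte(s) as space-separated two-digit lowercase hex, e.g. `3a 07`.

50 cb

[0+:4] seq=0 & 0xf = 0x0; word=0x0000
[4+:1] tag=1 & 0x1 = 0x1; word=0x0010
[5+:2] cnt=2 & 0x3 = 0x2; word=0x0050
[7+:2] mode=2 & 0x3 = 0x2; word=0x0150
[9+:5] bank=5 & 0x1f = 0x5; word=0x0b50
[14+:2] err=3 & 0x3 = 0x3; word=0xcb50
word = 0xcb50 → little-endian bytes:
  [0]=0x50  [1]=0xcb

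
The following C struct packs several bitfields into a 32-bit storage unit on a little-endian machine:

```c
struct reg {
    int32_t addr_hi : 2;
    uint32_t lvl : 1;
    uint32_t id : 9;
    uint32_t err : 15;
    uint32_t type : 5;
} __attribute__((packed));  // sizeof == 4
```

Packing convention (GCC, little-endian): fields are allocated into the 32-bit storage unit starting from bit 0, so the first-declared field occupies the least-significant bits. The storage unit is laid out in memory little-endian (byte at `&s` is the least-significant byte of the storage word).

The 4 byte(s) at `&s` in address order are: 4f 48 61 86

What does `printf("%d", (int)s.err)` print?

26132

[0]=0x4f [1]=0x48 [2]=0x61 [3]=0x86 (little-endian) → word 0x8661484f
addr_hi [0+:2] = (word>>0) & 0x3 = 3
lvl [2+:1] = (word>>2) & 0x1 = 1
id [3+:9] = (word>>3) & 0x1ff = 265
err [12+:15] = (word>>12) & 0x7fff = 26132  ←
type [27+:5] = (word>>27) & 0x1f = 16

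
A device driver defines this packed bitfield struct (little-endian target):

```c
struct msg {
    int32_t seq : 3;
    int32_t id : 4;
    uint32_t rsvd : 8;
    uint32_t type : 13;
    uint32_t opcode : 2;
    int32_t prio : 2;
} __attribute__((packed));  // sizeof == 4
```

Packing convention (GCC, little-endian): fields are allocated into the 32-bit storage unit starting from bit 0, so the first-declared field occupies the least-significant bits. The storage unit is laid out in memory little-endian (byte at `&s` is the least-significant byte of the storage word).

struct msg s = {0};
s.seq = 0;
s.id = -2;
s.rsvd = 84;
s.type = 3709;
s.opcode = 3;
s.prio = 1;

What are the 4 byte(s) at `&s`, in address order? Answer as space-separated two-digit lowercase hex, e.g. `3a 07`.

seq:3 = 0 → 0x0 << 0 → word 0x00000000
id:4 = -2 → 0xe << 3 → word 0x00000070
rsvd:8 = 84 → 0x54 << 7 → word 0x00002a70
type:13 = 3709 → 0xe7d << 15 → word 0x073eaa70
opcode:2 = 3 → 0x3 << 28 → word 0x373eaa70
prio:2 = 1 → 0x1 << 30 → word 0x773eaa70
word = 0x773eaa70 → little-endian bytes:
  [0]=0x70  [1]=0xaa  [2]=0x3e  [3]=0x77

70 aa 3e 77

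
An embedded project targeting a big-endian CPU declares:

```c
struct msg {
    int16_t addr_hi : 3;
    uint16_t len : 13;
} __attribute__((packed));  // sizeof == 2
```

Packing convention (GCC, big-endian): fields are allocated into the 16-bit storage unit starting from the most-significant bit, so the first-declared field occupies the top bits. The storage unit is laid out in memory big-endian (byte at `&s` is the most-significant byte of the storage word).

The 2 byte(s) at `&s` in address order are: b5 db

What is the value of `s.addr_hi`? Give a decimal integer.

[0]=0xb5 [1]=0xdb (big-endian) → word 0xb5db
addr_hi:3 @ bit 13 → (0xb5db>>13)&0x7 = 0x5  ←
len:13 @ bit 0 → (0xb5db>>0)&0x1fff = 0x15db
addr_hi signed 3b, MSB=1: 5 - 8 = -3

-3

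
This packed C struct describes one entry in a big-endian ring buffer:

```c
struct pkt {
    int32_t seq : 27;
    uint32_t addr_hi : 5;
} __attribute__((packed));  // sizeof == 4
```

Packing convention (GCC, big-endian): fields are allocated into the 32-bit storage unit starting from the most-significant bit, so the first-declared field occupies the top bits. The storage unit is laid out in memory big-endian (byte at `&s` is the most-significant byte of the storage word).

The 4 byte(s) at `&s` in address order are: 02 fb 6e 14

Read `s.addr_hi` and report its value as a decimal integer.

20

[0]=0x02 [1]=0xfb [2]=0x6e [3]=0x14 (big-endian) → word 0x02fb6e14
seq [5+:27] = (word>>5) & 0x7ffffff = 1563504
addr_hi [0+:5] = (word>>0) & 0x1f = 20  ←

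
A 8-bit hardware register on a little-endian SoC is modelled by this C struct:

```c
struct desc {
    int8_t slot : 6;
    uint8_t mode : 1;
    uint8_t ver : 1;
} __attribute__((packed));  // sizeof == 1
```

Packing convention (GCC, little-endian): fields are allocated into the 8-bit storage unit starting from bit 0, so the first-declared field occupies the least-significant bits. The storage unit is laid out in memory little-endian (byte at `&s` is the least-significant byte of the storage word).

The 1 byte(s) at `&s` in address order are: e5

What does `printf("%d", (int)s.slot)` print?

-27

[0]=0xe5 (little-endian) → word 0xe5
slot [0+:6] = (word>>0) & 0x3f = 37  ←
mode [6+:1] = (word>>6) & 0x1 = 1
ver [7+:1] = (word>>7) & 0x1 = 1
slot signed 6b, MSB=1: 37 - 64 = -27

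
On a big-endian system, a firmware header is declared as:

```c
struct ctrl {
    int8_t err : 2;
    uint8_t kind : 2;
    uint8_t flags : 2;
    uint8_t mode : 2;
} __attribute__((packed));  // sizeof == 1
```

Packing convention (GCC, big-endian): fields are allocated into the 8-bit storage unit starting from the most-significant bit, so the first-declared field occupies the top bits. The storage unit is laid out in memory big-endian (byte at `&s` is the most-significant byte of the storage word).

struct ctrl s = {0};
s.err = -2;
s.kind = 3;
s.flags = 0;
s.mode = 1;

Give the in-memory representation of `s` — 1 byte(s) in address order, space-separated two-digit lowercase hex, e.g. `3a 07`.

b1

[6+:2] err=-2 & 0x3 = 0x2; word=0x80
[4+:2] kind=3 & 0x3 = 0x3; word=0xb0
[2+:2] flags=0 & 0x3 = 0x0; word=0xb0
[0+:2] mode=1 & 0x3 = 0x1; word=0xb1
word = 0xb1 → big-endian bytes:
  [0]=0xb1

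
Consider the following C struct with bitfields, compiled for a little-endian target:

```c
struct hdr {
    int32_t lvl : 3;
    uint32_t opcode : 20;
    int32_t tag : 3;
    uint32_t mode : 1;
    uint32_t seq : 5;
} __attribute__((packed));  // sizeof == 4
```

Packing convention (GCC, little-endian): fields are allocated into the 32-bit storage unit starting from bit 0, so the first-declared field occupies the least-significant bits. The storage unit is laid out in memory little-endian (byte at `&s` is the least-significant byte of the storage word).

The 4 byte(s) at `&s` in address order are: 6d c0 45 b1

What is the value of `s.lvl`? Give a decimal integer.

[0]=0x6d [1]=0xc0 [2]=0x45 [3]=0xb1 (little-endian) → word 0xb145c06d
lvl:3 @ bit 0 → (0xb145c06d>>0)&0x7 = 0x5  ←
opcode:20 @ bit 3 → (0xb145c06d>>3)&0xfffff = 0x8b80d
tag:3 @ bit 23 → (0xb145c06d>>23)&0x7 = 0x2
mode:1 @ bit 26 → (0xb145c06d>>26)&0x1 = 0x0
seq:5 @ bit 27 → (0xb145c06d>>27)&0x1f = 0x16
lvl signed 3b, MSB=1: 5 - 8 = -3

-3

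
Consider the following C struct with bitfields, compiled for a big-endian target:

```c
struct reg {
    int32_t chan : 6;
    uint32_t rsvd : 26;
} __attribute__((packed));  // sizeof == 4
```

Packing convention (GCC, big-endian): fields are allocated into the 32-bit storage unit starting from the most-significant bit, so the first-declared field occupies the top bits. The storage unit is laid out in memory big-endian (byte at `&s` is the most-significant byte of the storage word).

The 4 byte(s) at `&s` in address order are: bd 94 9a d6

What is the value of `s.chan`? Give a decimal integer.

-17

[0]=0xbd [1]=0x94 [2]=0x9a [3]=0xd6 (big-endian) → word 0xbd949ad6
chan:6 @ bit 26 → (0xbd949ad6>>26)&0x3f = 0x2f  ←
rsvd:26 @ bit 0 → (0xbd949ad6>>0)&0x3ffffff = 0x1949ad6
chan signed 6b, MSB=1: 47 - 64 = -17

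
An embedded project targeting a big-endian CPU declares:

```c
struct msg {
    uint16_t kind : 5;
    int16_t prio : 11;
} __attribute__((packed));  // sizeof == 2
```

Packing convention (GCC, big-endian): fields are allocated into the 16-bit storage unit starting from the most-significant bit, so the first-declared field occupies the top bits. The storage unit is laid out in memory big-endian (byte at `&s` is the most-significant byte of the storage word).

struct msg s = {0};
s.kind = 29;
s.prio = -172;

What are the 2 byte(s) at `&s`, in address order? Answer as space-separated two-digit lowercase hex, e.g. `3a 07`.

ef 54

kind:5 = 29 → 0x1d << 11 → word 0xe800
prio:11 = -172 → 0x754 << 0 → word 0xef54
word = 0xef54 → big-endian bytes:
  [0]=0xef  [1]=0x54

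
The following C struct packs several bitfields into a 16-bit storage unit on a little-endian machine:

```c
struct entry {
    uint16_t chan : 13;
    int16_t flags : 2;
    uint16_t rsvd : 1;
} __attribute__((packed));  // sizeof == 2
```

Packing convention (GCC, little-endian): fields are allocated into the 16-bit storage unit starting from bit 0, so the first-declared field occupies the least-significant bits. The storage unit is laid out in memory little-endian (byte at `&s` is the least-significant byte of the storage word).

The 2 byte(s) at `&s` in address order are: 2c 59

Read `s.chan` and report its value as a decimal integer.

[0]=0x2c [1]=0x59 (little-endian) → word 0x592c
chan:13 @ bit 0 → (0x592c>>0)&0x1fff = 0x192c  ←
flags:2 @ bit 13 → (0x592c>>13)&0x3 = 0x2
rsvd:1 @ bit 15 → (0x592c>>15)&0x1 = 0x0

6444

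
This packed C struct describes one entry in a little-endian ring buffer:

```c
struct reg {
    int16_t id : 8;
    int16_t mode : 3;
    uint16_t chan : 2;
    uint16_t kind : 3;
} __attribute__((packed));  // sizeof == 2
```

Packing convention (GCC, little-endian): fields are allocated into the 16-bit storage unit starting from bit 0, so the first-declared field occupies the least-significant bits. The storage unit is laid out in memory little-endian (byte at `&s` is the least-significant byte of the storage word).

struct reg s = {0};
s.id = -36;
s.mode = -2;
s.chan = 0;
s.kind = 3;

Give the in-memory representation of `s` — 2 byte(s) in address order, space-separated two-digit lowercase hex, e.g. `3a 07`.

id (8b) val=-36 bits=0xdc at bit 0: 0x00dc
mode (3b) val=-2 bits=0x6 at bit 8: 0x06dc
chan (2b) val=0 bits=0x0 at bit 11: 0x06dc
kind (3b) val=3 bits=0x3 at bit 13: 0x66dc
word = 0x66dc → little-endian bytes:
  [0]=0xdc  [1]=0x66

dc 66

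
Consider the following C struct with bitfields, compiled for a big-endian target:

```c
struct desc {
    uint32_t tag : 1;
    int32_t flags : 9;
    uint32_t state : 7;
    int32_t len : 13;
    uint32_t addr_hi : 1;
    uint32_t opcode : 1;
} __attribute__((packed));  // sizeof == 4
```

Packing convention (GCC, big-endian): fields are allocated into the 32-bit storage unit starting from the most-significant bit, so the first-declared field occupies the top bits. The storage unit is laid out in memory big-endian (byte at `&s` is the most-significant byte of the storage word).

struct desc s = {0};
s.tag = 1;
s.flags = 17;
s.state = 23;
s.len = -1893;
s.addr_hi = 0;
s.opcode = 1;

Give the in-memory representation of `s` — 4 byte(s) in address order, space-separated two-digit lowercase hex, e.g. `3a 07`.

[31+:1] tag=1 & 0x1 = 0x1; word=0x80000000
[22+:9] flags=17 & 0x1ff = 0x11; word=0x84400000
[15+:7] state=23 & 0x7f = 0x17; word=0x844b8000
[2+:13] len=-1893 & 0x1fff = 0x189b; word=0x844be26c
[1+:1] addr_hi=0 & 0x1 = 0x0; word=0x844be26c
[0+:1] opcode=1 & 0x1 = 0x1; word=0x844be26d
word = 0x844be26d → big-endian bytes:
  [0]=0x84  [1]=0x4b  [2]=0xe2  [3]=0x6d

84 4b e2 6d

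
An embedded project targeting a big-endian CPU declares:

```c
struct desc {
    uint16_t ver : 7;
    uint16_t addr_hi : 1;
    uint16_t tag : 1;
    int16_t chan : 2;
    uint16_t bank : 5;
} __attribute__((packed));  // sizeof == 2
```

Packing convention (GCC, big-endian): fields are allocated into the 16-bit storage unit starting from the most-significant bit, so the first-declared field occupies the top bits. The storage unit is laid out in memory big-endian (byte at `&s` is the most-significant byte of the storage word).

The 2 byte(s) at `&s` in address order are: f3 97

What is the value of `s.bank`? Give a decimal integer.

23

[0]=0xf3 [1]=0x97 (big-endian) → word 0xf397
ver:7 @ bit 9 → (0xf397>>9)&0x7f = 0x79
addr_hi:1 @ bit 8 → (0xf397>>8)&0x1 = 0x1
tag:1 @ bit 7 → (0xf397>>7)&0x1 = 0x1
chan:2 @ bit 5 → (0xf397>>5)&0x3 = 0x0
bank:5 @ bit 0 → (0xf397>>0)&0x1f = 0x17  ←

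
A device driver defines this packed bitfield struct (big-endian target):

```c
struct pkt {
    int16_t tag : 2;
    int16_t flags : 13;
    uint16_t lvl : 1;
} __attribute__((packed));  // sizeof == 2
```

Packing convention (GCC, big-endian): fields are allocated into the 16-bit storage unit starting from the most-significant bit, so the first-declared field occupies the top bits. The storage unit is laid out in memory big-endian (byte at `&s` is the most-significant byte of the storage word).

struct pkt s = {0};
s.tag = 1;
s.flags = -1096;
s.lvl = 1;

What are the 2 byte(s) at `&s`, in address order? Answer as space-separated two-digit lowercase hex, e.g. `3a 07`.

77 71

tag (2b) val=1 bits=0x1 at bit 14: 0x4000
flags (13b) val=-1096 bits=0x1bb8 at bit 1: 0x7770
lvl (1b) val=1 bits=0x1 at bit 0: 0x7771
word = 0x7771 → big-endian bytes:
  [0]=0x77  [1]=0x71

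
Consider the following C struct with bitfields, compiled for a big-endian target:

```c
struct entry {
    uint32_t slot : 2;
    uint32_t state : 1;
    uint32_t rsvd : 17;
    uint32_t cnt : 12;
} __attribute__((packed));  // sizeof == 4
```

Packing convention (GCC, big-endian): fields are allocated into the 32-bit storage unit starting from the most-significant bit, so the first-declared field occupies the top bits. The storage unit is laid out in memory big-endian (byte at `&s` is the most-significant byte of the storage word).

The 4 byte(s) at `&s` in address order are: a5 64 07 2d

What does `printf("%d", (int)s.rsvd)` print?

[0]=0xa5 [1]=0x64 [2]=0x07 [3]=0x2d (big-endian) → word 0xa564072d
slot [30+:2] = (word>>30) & 0x3 = 2
state [29+:1] = (word>>29) & 0x1 = 1
rsvd [12+:17] = (word>>12) & 0x1ffff = 22080  ←
cnt [0+:12] = (word>>0) & 0xfff = 1837

22080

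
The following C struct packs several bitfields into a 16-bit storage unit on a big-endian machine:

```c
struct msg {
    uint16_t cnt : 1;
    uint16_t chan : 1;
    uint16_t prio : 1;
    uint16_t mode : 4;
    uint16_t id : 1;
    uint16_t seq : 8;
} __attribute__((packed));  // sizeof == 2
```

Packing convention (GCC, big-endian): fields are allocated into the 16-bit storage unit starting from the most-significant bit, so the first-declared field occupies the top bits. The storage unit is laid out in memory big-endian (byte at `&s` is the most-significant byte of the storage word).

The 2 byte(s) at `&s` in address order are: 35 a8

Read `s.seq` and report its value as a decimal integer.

168

[0]=0x35 [1]=0xa8 (big-endian) → word 0x35a8
cnt [15+:1] = (word>>15) & 0x1 = 0
chan [14+:1] = (word>>14) & 0x1 = 0
prio [13+:1] = (word>>13) & 0x1 = 1
mode [9+:4] = (word>>9) & 0xf = 10
id [8+:1] = (word>>8) & 0x1 = 1
seq [0+:8] = (word>>0) & 0xff = 168  ←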